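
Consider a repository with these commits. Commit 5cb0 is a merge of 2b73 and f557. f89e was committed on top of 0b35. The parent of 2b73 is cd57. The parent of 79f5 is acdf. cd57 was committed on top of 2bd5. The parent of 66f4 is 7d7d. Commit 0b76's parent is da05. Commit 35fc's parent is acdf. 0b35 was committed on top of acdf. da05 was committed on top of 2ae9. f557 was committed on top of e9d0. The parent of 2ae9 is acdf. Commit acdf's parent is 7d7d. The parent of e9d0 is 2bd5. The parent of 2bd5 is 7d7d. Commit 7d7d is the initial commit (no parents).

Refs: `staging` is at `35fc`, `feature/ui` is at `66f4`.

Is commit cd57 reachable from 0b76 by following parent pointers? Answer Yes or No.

No

Ancestors of 0b76: {0b76, 2ae9, 7d7d, acdf, da05}.
cd57 is not in that set, so it is not an ancestor of 0b76.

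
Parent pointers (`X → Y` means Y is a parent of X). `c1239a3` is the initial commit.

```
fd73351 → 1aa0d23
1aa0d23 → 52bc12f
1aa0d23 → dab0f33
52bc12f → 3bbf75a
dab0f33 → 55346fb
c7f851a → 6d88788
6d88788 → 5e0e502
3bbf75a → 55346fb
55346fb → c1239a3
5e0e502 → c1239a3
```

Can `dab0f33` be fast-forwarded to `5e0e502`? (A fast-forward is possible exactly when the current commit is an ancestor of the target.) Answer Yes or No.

A fast-forward from dab0f33 to 5e0e502 is possible iff dab0f33 is an ancestor of 5e0e502.
Ancestors of 5e0e502: {5e0e502, c1239a3}.
dab0f33 is not among them, so fast-forward is not possible.

No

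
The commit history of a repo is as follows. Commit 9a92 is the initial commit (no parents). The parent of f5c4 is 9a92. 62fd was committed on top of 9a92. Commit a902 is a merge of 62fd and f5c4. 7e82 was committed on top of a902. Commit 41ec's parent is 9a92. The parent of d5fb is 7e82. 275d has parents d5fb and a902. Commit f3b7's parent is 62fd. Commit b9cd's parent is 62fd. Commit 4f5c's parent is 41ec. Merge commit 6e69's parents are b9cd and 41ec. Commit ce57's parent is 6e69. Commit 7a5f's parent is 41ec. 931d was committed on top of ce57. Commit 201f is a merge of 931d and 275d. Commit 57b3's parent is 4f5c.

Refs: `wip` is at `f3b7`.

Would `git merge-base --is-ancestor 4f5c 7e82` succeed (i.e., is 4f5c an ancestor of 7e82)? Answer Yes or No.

Ancestors of 7e82: {62fd, 7e82, 9a92, a902, f5c4}.
4f5c is not in that set, so it is not an ancestor of 7e82.

No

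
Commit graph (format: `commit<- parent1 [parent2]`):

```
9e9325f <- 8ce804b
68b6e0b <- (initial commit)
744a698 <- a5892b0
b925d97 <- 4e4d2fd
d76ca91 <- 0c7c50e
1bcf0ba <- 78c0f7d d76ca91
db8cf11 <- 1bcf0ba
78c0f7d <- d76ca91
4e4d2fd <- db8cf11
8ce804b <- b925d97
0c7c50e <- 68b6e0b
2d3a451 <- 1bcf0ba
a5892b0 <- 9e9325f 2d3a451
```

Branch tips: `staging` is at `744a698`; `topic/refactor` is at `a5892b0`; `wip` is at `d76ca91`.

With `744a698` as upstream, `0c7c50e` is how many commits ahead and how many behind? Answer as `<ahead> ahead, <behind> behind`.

Reachable from 0c7c50e: {0c7c50e, 68b6e0b}.
Reachable from 744a698: {0c7c50e, 1bcf0ba, 2d3a451, 4e4d2fd, 68b6e0b, 744a698, 78c0f7d, 8ce804b, 9e9325f, a5892b0, b925d97, d76ca91, db8cf11}.
Only in 0c7c50e's history (ahead): {} — 0.
Only in 744a698's history (behind): {1bcf0ba, 2d3a451, 4e4d2fd, 744a698, 78c0f7d, 8ce804b, 9e9325f, a5892b0, b925d97, d76ca91, db8cf11} — 11.

0 ahead, 11 behind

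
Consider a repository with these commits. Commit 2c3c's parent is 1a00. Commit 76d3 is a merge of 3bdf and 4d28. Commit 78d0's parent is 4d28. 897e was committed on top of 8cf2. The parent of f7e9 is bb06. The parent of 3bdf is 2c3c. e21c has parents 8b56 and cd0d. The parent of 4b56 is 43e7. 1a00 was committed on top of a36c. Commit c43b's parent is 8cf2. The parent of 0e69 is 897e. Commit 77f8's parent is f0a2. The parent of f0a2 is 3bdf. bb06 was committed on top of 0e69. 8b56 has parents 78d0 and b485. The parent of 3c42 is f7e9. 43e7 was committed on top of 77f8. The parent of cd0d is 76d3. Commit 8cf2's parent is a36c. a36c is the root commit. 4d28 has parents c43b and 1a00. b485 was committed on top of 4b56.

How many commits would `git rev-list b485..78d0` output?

Reachable from 78d0: {1a00, 4d28, 78d0, 8cf2, a36c, c43b}.
Reachable from b485: {1a00, 2c3c, 3bdf, 43e7, 4b56, 77f8, a36c, b485, f0a2}.
In 78d0's history but not b485's: {4d28, 78d0, 8cf2, c43b} — 4 commits.

4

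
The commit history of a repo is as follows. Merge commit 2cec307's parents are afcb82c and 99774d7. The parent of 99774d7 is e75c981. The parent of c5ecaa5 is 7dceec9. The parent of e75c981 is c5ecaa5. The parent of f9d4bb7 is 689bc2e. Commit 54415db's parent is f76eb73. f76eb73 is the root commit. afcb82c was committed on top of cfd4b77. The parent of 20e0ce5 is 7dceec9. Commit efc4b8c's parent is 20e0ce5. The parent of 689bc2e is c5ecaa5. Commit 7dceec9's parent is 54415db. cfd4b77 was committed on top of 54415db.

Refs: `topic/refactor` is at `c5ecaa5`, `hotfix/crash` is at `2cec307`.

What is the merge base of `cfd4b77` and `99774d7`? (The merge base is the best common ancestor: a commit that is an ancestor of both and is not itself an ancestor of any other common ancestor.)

54415db

Ancestors of cfd4b77: {54415db, cfd4b77, f76eb73}.
Ancestors of 99774d7: {54415db, 7dceec9, 99774d7, c5ecaa5, e75c981, f76eb73}.
Common ancestors: {54415db, f76eb73}.
Among these, 54415db is not an ancestor of any other common ancestor — it is the merge base.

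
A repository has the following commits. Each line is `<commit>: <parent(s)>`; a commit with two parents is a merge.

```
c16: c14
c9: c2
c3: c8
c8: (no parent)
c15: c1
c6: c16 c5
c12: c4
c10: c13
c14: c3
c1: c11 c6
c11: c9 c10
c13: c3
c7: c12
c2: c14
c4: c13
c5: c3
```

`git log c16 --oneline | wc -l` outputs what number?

4

Walking parent pointers from c16: reachable set = {c14, c16, c3, c8}.
That is 4 commits.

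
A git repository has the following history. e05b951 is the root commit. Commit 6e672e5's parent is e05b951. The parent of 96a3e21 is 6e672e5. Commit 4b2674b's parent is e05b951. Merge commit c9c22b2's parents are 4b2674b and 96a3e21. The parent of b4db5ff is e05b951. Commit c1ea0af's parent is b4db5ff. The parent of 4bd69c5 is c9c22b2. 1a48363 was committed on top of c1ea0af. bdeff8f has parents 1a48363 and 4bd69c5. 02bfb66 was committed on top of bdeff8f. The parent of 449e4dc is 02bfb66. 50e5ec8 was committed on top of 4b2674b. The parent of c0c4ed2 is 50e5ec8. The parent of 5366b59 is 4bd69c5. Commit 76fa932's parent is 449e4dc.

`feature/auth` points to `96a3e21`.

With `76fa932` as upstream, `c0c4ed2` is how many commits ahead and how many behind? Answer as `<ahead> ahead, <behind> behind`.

2 ahead, 11 behind

Reachable from c0c4ed2: {4b2674b, 50e5ec8, c0c4ed2, e05b951}.
Reachable from 76fa932: {02bfb66, 1a48363, 449e4dc, 4b2674b, 4bd69c5, 6e672e5, 76fa932, 96a3e21, b4db5ff, bdeff8f, c1ea0af, c9c22b2, e05b951}.
Only in c0c4ed2's history (ahead): {50e5ec8, c0c4ed2} — 2.
Only in 76fa932's history (behind): {02bfb66, 1a48363, 449e4dc, 4bd69c5, 6e672e5, 76fa932, 96a3e21, b4db5ff, bdeff8f, c1ea0af, c9c22b2} — 11.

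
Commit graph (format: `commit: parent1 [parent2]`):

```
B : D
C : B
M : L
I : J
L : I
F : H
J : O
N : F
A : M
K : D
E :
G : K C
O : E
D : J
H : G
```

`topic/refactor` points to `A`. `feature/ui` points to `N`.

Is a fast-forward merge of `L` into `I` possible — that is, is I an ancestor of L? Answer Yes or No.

Yes

A fast-forward from I to L is possible iff I is an ancestor of L.
Ancestors of L: {E, I, J, L, O}.
I is among them, so fast-forward is possible.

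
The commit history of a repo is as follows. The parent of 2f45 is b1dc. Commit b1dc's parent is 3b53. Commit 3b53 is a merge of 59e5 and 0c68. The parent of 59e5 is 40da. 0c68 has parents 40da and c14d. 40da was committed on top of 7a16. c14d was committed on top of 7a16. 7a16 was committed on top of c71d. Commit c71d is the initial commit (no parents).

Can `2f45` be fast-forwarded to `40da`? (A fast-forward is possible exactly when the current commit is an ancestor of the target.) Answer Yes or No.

No

A fast-forward from 2f45 to 40da is possible iff 2f45 is an ancestor of 40da.
Ancestors of 40da: {40da, 7a16, c71d}.
2f45 is not among them, so fast-forward is not possible.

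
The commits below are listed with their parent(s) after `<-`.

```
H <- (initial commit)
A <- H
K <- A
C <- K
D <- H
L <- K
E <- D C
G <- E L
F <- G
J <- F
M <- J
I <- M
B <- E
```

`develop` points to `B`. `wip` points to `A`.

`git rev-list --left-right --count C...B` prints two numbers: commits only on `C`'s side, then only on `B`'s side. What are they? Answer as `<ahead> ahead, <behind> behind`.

0 ahead, 3 behind

Reachable from C: {A, C, H, K}.
Reachable from B: {A, B, C, D, E, H, K}.
Only in C's history (ahead): {} — 0.
Only in B's history (behind): {B, D, E} — 3.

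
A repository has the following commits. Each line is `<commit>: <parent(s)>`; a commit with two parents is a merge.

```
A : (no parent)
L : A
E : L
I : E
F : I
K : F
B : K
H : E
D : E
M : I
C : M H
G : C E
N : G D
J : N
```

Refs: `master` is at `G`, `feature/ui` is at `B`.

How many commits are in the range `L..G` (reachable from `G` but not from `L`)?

Reachable from G: {A, C, E, G, H, I, L, M}.
Reachable from L: {A, L}.
In G's history but not L's: {C, E, G, H, I, M} — 6 commits.

6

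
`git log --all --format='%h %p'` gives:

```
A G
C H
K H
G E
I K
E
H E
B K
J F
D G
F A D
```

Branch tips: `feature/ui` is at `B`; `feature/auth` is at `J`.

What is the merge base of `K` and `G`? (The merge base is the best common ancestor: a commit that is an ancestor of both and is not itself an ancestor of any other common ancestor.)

Ancestors of K: {E, H, K}.
Ancestors of G: {E, G}.
Common ancestors: {E}.
The only common ancestor is E, so it is the merge base.

E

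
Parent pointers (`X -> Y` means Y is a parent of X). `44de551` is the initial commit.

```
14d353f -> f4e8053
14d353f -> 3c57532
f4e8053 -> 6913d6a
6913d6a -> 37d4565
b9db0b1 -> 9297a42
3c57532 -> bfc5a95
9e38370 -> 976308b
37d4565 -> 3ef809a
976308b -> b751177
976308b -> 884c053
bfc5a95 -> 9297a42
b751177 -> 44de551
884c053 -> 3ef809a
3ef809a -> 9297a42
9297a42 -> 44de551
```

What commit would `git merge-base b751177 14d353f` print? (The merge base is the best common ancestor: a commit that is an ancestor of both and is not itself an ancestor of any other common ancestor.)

Ancestors of b751177: {44de551, b751177}.
Ancestors of 14d353f: {14d353f, 37d4565, 3c57532, 3ef809a, 44de551, 6913d6a, 9297a42, bfc5a95, f4e8053}.
Common ancestors: {44de551}.
The only common ancestor is 44de551, so it is the merge base.

44de551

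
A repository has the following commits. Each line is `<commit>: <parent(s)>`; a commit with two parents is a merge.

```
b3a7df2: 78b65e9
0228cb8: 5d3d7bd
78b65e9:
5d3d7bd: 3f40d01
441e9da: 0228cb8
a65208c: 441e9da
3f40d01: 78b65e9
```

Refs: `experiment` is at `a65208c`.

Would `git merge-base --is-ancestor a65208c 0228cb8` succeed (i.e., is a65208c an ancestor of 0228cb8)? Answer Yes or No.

No

Ancestors of 0228cb8: {0228cb8, 3f40d01, 5d3d7bd, 78b65e9}.
a65208c is not in that set, so it is not an ancestor of 0228cb8.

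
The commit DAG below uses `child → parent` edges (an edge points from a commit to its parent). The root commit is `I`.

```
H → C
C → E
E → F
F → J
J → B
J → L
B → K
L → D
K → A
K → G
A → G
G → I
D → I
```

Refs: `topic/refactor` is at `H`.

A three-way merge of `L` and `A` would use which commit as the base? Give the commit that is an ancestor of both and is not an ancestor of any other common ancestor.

Ancestors of L: {D, I, L}.
Ancestors of A: {A, G, I}.
Common ancestors: {I}.
The only common ancestor is I, so it is the merge base.

I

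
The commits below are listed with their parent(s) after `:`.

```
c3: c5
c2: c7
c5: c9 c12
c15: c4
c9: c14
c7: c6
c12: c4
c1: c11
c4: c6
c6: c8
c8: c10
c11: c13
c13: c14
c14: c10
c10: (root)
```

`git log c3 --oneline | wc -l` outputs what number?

Walking parent pointers from c3: reachable set = {c10, c12, c14, c3, c4, c5, c6, c8, c9}.
That is 9 commits.

9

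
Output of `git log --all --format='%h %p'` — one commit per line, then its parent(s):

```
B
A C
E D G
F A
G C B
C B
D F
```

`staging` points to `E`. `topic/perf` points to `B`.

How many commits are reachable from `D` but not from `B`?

Reachable from D: {A, B, C, D, F}.
Reachable from B: {B}.
In D's history but not B's: {A, C, D, F} — 4 commits.

4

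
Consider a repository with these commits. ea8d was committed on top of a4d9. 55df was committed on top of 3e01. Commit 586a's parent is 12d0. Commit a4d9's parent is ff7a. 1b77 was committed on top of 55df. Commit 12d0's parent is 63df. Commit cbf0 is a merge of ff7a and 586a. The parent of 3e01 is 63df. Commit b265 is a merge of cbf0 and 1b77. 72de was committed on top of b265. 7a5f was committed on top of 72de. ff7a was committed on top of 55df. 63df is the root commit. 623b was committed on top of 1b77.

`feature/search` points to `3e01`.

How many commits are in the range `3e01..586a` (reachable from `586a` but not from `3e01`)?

Reachable from 586a: {12d0, 586a, 63df}.
Reachable from 3e01: {3e01, 63df}.
In 586a's history but not 3e01's: {12d0, 586a} — 2 commits.

2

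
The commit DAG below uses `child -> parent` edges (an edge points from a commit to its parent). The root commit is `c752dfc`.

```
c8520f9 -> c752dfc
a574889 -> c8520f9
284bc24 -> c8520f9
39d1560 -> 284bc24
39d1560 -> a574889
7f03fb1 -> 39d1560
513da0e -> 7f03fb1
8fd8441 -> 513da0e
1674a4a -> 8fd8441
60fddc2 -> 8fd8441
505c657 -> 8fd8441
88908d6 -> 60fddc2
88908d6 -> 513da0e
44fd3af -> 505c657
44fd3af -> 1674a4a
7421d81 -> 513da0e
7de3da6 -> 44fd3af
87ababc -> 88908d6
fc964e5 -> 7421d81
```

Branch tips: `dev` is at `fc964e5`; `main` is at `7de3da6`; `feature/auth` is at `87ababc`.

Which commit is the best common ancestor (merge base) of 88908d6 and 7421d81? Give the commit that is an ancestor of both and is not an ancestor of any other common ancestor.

513da0e

Ancestors of 88908d6: {284bc24, 39d1560, 513da0e, 60fddc2, 7f03fb1, 88908d6, 8fd8441, a574889, c752dfc, c8520f9}.
Ancestors of 7421d81: {284bc24, 39d1560, 513da0e, 7421d81, 7f03fb1, a574889, c752dfc, c8520f9}.
Common ancestors: {284bc24, 39d1560, 513da0e, 7f03fb1, a574889, c752dfc, c8520f9}.
Among these, 513da0e is not an ancestor of any other common ancestor — it is the merge base.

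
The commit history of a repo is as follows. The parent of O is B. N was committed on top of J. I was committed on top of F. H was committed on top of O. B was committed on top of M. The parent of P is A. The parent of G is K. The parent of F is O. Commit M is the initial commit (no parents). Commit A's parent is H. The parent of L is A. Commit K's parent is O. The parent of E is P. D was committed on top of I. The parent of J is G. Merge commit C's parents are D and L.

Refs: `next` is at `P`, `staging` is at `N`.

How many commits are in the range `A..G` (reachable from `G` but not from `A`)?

Reachable from G: {B, G, K, M, O}.
Reachable from A: {A, B, H, M, O}.
In G's history but not A's: {G, K} — 2 commits.

2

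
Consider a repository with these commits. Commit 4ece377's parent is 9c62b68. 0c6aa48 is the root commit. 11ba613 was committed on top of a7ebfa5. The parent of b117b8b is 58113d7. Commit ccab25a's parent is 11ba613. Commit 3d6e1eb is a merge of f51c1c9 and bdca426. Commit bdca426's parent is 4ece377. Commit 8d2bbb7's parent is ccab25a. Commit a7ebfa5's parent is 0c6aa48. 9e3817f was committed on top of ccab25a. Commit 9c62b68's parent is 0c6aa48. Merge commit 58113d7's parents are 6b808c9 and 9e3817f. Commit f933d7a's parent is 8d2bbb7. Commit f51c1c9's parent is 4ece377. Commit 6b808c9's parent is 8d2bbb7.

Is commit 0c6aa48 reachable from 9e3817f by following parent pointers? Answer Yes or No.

Yes

Ancestors of 9e3817f (commits reachable by following parents): {0c6aa48, 11ba613, 9e3817f, a7ebfa5, ccab25a}.
0c6aa48 is in that set, so it is an ancestor of 9e3817f.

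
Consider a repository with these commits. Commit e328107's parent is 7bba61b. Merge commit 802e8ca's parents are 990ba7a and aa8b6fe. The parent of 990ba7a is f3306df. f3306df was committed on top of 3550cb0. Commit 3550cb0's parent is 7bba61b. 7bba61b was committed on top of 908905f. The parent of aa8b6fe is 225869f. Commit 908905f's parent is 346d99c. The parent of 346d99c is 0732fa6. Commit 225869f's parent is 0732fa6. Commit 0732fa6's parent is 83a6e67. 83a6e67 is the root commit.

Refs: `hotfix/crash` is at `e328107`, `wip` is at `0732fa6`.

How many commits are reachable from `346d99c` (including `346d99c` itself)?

3

Walking parent pointers from 346d99c: reachable set = {0732fa6, 346d99c, 83a6e67}.
That is 3 commits.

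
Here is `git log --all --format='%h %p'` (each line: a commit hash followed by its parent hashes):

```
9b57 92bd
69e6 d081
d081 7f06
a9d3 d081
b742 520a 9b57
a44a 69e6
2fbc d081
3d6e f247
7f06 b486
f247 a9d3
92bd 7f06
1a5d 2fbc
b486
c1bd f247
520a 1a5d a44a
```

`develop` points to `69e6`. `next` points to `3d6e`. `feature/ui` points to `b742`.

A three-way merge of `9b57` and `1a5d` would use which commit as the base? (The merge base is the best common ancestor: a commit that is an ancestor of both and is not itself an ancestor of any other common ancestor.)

Ancestors of 9b57: {7f06, 92bd, 9b57, b486}.
Ancestors of 1a5d: {1a5d, 2fbc, 7f06, b486, d081}.
Common ancestors: {7f06, b486}.
Among these, 7f06 is not an ancestor of any other common ancestor — it is the merge base.

7f06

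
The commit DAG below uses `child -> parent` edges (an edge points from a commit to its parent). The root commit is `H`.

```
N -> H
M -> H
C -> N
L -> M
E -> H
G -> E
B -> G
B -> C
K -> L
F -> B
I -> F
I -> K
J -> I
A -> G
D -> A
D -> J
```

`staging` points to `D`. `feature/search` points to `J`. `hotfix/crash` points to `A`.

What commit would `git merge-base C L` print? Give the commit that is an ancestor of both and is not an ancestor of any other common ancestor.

Ancestors of C: {C, H, N}.
Ancestors of L: {H, L, M}.
Common ancestors: {H}.
The only common ancestor is H, so it is the merge base.

H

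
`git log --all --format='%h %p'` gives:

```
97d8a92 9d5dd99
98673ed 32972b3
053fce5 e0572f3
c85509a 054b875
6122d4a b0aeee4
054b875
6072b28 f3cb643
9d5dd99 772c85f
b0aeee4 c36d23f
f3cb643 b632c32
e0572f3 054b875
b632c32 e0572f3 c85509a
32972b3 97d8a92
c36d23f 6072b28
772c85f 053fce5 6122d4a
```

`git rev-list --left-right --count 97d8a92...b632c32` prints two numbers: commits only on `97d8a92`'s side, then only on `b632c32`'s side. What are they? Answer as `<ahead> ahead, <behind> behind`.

Reachable from 97d8a92: {053fce5, 054b875, 6072b28, 6122d4a, 772c85f, 97d8a92, 9d5dd99, b0aeee4, b632c32, c36d23f, c85509a, e0572f3, f3cb643}.
Reachable from b632c32: {054b875, b632c32, c85509a, e0572f3}.
Only in 97d8a92's history (ahead): {053fce5, 6072b28, 6122d4a, 772c85f, 97d8a92, 9d5dd99, b0aeee4, c36d23f, f3cb643} — 9.
Only in b632c32's history (behind): {} — 0.

9 ahead, 0 behind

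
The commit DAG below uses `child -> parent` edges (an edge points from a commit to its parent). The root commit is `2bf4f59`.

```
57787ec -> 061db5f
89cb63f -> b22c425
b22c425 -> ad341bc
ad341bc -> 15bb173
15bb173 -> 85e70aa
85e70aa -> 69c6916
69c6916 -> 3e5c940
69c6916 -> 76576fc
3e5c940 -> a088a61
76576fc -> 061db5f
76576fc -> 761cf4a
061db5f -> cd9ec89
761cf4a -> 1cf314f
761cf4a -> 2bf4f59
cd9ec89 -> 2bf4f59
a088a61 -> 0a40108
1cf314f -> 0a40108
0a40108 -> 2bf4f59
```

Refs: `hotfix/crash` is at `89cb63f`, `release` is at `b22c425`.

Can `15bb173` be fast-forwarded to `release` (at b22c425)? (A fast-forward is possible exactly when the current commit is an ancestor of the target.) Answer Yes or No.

Yes

A fast-forward from 15bb173 to b22c425 is possible iff 15bb173 is an ancestor of b22c425.
Ancestors of b22c425: {061db5f, 0a40108, 15bb173, 1cf314f, 2bf4f59, 3e5c940, 69c6916, 761cf4a, 76576fc, 85e70aa, a088a61, ad341bc, b22c425, cd9ec89}.
15bb173 is among them, so fast-forward is possible.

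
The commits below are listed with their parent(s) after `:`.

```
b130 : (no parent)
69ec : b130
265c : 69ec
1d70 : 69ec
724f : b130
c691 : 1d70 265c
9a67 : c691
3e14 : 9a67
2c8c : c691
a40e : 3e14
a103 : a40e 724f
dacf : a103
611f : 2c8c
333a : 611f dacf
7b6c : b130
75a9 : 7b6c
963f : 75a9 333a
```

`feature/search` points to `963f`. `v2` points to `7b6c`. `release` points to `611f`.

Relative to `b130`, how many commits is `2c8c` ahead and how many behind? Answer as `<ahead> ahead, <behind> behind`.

Reachable from 2c8c: {1d70, 265c, 2c8c, 69ec, b130, c691}.
Reachable from b130: {b130}.
Only in 2c8c's history (ahead): {1d70, 265c, 2c8c, 69ec, c691} — 5.
Only in b130's history (behind): {} — 0.

5 ahead, 0 behind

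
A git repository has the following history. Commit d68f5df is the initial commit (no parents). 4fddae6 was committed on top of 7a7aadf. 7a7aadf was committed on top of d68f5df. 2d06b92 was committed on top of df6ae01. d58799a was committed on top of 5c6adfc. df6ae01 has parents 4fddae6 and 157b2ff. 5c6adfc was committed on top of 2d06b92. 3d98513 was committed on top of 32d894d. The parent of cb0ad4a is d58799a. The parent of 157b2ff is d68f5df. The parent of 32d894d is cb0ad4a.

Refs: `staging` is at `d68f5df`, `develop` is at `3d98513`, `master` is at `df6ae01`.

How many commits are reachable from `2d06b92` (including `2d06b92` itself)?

Walking parent pointers from 2d06b92: reachable set = {157b2ff, 2d06b92, 4fddae6, 7a7aadf, d68f5df, df6ae01}.
That is 6 commits.

6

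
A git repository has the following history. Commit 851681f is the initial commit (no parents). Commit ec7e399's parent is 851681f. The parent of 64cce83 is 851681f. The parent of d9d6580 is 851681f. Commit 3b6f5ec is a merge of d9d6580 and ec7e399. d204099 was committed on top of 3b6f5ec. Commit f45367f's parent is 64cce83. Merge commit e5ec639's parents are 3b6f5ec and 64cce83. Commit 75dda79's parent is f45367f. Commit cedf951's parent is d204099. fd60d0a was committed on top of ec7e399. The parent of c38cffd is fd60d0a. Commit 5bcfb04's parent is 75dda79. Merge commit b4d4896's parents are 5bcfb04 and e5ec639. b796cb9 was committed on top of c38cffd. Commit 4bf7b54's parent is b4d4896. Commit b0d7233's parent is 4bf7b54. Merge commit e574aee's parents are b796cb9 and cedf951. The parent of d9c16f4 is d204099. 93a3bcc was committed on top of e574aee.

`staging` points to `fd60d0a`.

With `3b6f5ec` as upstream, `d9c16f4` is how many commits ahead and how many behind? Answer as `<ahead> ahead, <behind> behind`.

Reachable from d9c16f4: {3b6f5ec, 851681f, d204099, d9c16f4, d9d6580, ec7e399}.
Reachable from 3b6f5ec: {3b6f5ec, 851681f, d9d6580, ec7e399}.
Only in d9c16f4's history (ahead): {d204099, d9c16f4} — 2.
Only in 3b6f5ec's history (behind): {} — 0.

2 ahead, 0 behind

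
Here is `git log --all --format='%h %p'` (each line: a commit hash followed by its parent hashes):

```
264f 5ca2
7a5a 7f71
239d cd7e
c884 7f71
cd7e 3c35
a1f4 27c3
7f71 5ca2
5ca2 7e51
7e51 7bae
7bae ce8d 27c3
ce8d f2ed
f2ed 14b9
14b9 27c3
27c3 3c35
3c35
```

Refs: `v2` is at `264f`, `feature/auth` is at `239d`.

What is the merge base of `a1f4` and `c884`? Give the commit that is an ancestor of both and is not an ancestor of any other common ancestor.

Ancestors of a1f4: {27c3, 3c35, a1f4}.
Ancestors of c884: {14b9, 27c3, 3c35, 5ca2, 7bae, 7e51, 7f71, c884, ce8d, f2ed}.
Common ancestors: {27c3, 3c35}.
Among these, 27c3 is not an ancestor of any other common ancestor — it is the merge base.

27c3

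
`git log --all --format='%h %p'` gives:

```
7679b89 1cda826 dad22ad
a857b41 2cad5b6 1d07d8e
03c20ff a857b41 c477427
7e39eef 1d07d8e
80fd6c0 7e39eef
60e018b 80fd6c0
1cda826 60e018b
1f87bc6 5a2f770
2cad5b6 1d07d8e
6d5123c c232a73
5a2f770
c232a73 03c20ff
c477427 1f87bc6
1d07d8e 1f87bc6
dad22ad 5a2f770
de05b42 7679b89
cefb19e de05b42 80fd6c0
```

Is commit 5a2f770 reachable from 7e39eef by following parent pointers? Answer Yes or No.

Yes

Ancestors of 7e39eef (commits reachable by following parents): {1d07d8e, 1f87bc6, 5a2f770, 7e39eef}.
5a2f770 is in that set, so it is an ancestor of 7e39eef.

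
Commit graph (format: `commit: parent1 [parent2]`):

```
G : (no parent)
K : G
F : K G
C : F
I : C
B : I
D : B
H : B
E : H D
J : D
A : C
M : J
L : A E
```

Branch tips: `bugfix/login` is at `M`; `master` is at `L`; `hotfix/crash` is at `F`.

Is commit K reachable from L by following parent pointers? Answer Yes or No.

Ancestors of L (commits reachable by following parents): {A, B, C, D, E, F, G, H, I, K, L}.
K is in that set, so it is an ancestor of L.

Yes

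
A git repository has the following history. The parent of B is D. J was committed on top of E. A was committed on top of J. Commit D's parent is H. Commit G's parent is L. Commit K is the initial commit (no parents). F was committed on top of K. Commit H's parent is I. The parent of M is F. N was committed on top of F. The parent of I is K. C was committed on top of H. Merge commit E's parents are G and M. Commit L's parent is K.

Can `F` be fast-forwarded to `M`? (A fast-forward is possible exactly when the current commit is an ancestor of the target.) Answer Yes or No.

Yes

A fast-forward from F to M is possible iff F is an ancestor of M.
Ancestors of M: {F, K, M}.
F is among them, so fast-forward is possible.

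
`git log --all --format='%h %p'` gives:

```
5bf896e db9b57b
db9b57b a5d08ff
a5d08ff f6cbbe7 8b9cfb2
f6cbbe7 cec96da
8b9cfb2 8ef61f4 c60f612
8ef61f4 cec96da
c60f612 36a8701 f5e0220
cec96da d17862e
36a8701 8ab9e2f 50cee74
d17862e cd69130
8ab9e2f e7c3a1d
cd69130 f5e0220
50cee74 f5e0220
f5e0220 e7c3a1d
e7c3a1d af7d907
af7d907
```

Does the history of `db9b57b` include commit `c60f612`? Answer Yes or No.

Ancestors of db9b57b (commits reachable by following parents): {36a8701, 50cee74, 8ab9e2f, 8b9cfb2, 8ef61f4, a5d08ff, af7d907, c60f612, cd69130, cec96da, d17862e, db9b57b, e7c3a1d, f5e0220, f6cbbe7}.
c60f612 is in that set, so it is an ancestor of db9b57b.

Yes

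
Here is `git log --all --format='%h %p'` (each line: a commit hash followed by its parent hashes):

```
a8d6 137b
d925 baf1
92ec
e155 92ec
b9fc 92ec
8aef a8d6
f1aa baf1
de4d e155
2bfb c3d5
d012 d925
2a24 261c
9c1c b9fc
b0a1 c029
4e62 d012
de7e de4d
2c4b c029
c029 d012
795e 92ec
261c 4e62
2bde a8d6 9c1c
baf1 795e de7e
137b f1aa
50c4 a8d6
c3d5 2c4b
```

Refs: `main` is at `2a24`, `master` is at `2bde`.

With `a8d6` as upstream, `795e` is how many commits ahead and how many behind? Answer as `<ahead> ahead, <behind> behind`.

0 ahead, 7 behind

Reachable from 795e: {795e, 92ec}.
Reachable from a8d6: {137b, 795e, 92ec, a8d6, baf1, de4d, de7e, e155, f1aa}.
Only in 795e's history (ahead): {} — 0.
Only in a8d6's history (behind): {137b, a8d6, baf1, de4d, de7e, e155, f1aa} — 7.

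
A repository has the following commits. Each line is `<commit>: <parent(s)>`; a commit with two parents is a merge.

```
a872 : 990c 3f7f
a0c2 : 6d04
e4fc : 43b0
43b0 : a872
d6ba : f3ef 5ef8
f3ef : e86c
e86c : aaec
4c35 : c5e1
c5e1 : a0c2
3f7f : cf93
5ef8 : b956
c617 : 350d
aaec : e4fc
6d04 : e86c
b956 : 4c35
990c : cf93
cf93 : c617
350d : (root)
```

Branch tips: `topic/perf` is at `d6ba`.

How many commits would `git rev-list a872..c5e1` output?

7

Reachable from c5e1: {350d, 3f7f, 43b0, 6d04, 990c, a0c2, a872, aaec, c5e1, c617, cf93, e4fc, e86c}.
Reachable from a872: {350d, 3f7f, 990c, a872, c617, cf93}.
In c5e1's history but not a872's: {43b0, 6d04, a0c2, aaec, c5e1, e4fc, e86c} — 7 commits.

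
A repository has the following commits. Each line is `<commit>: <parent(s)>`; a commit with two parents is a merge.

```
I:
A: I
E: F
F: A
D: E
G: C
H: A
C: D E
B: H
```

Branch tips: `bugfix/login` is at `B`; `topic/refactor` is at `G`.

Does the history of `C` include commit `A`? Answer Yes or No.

Yes

Ancestors of C (commits reachable by following parents): {A, C, D, E, F, I}.
A is in that set, so it is an ancestor of C.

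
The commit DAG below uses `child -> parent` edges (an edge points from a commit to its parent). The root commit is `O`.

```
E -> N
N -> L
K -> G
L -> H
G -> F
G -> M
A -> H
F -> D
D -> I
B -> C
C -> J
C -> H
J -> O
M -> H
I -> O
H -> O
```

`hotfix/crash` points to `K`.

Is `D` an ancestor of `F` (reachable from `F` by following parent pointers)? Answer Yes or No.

Yes

Ancestors of F (commits reachable by following parents): {D, F, I, O}.
D is in that set, so it is an ancestor of F.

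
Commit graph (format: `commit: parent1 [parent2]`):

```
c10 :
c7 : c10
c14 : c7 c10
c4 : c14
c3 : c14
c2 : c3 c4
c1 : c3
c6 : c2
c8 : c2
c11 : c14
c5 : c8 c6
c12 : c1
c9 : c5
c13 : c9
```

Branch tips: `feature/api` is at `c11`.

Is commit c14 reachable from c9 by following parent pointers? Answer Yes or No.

Yes

Ancestors of c9 (commits reachable by following parents): {c10, c14, c2, c3, c4, c5, c6, c7, c8, c9}.
c14 is in that set, so it is an ancestor of c9.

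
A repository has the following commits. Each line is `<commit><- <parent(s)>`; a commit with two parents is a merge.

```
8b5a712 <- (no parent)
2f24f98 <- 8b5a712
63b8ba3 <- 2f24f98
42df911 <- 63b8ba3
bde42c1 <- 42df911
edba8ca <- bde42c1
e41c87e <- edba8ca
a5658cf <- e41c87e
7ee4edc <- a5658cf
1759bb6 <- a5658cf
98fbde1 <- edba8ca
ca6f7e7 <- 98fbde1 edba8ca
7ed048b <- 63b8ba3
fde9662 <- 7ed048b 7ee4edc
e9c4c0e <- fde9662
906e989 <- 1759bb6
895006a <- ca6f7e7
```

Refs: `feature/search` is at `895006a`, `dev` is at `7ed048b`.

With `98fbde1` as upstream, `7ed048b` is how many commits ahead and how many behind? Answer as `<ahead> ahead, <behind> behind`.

Reachable from 7ed048b: {2f24f98, 63b8ba3, 7ed048b, 8b5a712}.
Reachable from 98fbde1: {2f24f98, 42df911, 63b8ba3, 8b5a712, 98fbde1, bde42c1, edba8ca}.
Only in 7ed048b's history (ahead): {7ed048b} — 1.
Only in 98fbde1's history (behind): {42df911, 98fbde1, bde42c1, edba8ca} — 4.

1 ahead, 4 behind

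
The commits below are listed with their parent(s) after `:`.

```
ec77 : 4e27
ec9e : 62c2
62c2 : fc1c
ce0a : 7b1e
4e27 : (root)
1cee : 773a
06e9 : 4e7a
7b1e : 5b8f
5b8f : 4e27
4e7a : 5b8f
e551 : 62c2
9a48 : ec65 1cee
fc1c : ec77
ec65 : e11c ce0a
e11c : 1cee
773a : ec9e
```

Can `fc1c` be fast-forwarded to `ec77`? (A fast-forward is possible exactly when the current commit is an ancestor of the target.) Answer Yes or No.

No

A fast-forward from fc1c to ec77 is possible iff fc1c is an ancestor of ec77.
Ancestors of ec77: {4e27, ec77}.
fc1c is not among them, so fast-forward is not possible.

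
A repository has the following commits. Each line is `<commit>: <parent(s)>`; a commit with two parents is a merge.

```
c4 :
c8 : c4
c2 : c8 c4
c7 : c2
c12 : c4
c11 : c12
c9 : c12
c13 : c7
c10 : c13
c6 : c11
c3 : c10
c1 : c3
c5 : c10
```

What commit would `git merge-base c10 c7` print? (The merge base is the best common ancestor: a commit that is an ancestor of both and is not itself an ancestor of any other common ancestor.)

c7

Ancestors of c10: {c10, c13, c2, c4, c7, c8}.
Ancestors of c7: {c2, c4, c7, c8}.
Common ancestors: {c2, c4, c7, c8}.
Among these, c7 is not an ancestor of any other common ancestor — it is the merge base.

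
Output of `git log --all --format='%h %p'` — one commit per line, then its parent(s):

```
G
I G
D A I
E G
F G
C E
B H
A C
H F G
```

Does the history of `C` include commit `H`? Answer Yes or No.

No

Ancestors of C: {C, E, G}.
H is not in that set, so it is not an ancestor of C.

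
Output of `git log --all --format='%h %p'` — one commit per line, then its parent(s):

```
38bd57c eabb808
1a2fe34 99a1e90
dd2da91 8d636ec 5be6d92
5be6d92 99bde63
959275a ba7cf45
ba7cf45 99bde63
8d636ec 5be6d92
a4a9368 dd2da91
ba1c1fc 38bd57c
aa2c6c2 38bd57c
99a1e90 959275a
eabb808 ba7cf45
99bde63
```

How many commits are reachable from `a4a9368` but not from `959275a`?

Reachable from a4a9368: {5be6d92, 8d636ec, 99bde63, a4a9368, dd2da91}.
Reachable from 959275a: {959275a, 99bde63, ba7cf45}.
In a4a9368's history but not 959275a's: {5be6d92, 8d636ec, a4a9368, dd2da91} — 4 commits.

4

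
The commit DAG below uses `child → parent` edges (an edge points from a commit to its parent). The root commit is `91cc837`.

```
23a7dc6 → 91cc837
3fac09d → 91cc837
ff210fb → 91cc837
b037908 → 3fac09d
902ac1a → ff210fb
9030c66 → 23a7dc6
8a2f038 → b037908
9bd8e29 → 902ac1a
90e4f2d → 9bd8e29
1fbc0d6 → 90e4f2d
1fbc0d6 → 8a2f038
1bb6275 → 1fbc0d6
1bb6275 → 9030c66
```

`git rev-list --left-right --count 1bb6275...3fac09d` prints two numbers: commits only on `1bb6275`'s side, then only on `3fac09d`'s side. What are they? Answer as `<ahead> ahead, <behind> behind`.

Reachable from 1bb6275: {1bb6275, 1fbc0d6, 23a7dc6, 3fac09d, 8a2f038, 902ac1a, 9030c66, 90e4f2d, 91cc837, 9bd8e29, b037908, ff210fb}.
Reachable from 3fac09d: {3fac09d, 91cc837}.
Only in 1bb6275's history (ahead): {1bb6275, 1fbc0d6, 23a7dc6, 8a2f038, 902ac1a, 9030c66, 90e4f2d, 9bd8e29, b037908, ff210fb} — 10.
Only in 3fac09d's history (behind): {} — 0.

10 ahead, 0 behind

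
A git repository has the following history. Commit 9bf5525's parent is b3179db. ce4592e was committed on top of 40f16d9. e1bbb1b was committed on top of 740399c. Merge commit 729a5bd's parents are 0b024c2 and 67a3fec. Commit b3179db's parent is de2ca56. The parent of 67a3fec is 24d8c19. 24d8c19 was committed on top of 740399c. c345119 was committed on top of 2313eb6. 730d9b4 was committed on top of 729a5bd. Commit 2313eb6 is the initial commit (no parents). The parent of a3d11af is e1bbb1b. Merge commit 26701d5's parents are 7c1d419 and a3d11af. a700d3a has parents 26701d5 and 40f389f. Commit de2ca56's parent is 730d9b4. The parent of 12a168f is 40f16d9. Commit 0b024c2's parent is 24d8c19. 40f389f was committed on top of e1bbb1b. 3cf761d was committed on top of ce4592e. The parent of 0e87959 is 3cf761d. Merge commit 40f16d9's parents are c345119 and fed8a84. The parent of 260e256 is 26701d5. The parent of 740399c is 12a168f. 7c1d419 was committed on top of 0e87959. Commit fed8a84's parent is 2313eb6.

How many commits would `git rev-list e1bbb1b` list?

7

Walking parent pointers from e1bbb1b: reachable set = {12a168f, 2313eb6, 40f16d9, 740399c, c345119, e1bbb1b, fed8a84}.
That is 7 commits.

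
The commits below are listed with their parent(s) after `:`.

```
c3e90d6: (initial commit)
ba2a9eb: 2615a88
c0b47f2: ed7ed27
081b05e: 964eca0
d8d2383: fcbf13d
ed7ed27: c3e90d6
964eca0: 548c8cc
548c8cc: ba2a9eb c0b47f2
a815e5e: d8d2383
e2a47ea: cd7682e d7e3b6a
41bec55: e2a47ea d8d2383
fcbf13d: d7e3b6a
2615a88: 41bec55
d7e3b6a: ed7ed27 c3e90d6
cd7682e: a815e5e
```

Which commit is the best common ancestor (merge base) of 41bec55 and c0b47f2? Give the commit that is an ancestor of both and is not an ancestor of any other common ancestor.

Ancestors of 41bec55: {41bec55, a815e5e, c3e90d6, cd7682e, d7e3b6a, d8d2383, e2a47ea, ed7ed27, fcbf13d}.
Ancestors of c0b47f2: {c0b47f2, c3e90d6, ed7ed27}.
Common ancestors: {c3e90d6, ed7ed27}.
Among these, ed7ed27 is not an ancestor of any other common ancestor — it is the merge base.

ed7ed27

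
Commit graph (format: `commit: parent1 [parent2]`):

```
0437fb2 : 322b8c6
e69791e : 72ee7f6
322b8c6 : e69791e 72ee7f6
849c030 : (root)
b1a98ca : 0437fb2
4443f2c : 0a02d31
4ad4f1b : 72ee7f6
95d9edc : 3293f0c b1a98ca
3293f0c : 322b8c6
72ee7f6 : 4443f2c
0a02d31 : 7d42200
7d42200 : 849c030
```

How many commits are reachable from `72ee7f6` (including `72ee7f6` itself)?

5

Walking parent pointers from 72ee7f6: reachable set = {0a02d31, 4443f2c, 72ee7f6, 7d42200, 849c030}.
That is 5 commits.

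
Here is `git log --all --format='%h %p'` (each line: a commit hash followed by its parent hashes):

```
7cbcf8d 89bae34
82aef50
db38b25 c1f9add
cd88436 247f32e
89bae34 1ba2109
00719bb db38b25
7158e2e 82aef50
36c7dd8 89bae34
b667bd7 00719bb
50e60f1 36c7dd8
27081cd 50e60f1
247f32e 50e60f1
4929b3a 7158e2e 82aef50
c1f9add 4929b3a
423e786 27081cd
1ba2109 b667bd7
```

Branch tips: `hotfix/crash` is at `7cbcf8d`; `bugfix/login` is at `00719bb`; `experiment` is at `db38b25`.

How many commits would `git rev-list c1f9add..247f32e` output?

Reachable from 247f32e: {00719bb, 1ba2109, 247f32e, 36c7dd8, 4929b3a, 50e60f1, 7158e2e, 82aef50, 89bae34, b667bd7, c1f9add, db38b25}.
Reachable from c1f9add: {4929b3a, 7158e2e, 82aef50, c1f9add}.
In 247f32e's history but not c1f9add's: {00719bb, 1ba2109, 247f32e, 36c7dd8, 50e60f1, 89bae34, b667bd7, db38b25} — 8 commits.

8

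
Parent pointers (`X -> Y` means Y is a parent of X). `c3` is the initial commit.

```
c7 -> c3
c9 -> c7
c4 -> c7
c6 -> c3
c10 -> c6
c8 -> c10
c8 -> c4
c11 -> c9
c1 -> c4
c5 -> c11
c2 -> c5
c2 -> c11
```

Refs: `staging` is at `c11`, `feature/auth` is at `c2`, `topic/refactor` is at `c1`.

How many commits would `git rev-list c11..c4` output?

Reachable from c4: {c3, c4, c7}.
Reachable from c11: {c11, c3, c7, c9}.
In c4's history but not c11's: {c4} — 1 commit.

1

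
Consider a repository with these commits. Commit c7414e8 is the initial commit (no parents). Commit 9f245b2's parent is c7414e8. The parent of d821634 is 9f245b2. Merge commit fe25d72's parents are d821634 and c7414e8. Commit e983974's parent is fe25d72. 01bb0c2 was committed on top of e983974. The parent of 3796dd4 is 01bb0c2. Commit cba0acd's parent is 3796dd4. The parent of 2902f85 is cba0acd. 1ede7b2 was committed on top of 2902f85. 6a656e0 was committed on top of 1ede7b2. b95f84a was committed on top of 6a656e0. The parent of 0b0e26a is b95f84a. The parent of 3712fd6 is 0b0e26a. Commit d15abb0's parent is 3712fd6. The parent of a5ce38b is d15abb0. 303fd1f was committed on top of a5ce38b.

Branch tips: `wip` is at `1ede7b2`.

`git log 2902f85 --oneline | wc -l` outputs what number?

9

Walking parent pointers from 2902f85: reachable set = {01bb0c2, 2902f85, 3796dd4, 9f245b2, c7414e8, cba0acd, d821634, e983974, fe25d72}.
That is 9 commits.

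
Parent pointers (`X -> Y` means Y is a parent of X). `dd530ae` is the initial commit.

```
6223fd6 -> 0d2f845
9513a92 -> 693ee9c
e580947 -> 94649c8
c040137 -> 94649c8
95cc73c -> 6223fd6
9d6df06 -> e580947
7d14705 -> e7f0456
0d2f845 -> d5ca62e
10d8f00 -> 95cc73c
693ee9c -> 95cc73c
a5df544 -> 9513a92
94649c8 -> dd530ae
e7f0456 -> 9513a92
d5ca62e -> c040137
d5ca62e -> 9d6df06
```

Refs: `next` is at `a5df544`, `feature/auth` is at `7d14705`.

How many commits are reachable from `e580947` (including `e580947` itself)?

3

Walking parent pointers from e580947: reachable set = {94649c8, dd530ae, e580947}.
That is 3 commits.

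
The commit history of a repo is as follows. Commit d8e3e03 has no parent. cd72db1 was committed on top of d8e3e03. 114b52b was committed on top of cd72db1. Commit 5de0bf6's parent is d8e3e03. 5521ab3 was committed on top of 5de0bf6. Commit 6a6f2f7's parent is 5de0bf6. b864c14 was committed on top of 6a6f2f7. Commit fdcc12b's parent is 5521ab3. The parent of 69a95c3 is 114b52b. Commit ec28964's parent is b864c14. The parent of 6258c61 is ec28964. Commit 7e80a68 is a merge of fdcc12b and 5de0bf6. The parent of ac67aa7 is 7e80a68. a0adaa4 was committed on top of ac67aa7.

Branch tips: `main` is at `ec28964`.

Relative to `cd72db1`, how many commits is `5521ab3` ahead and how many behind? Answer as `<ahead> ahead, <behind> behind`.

2 ahead, 1 behind

Reachable from 5521ab3: {5521ab3, 5de0bf6, d8e3e03}.
Reachable from cd72db1: {cd72db1, d8e3e03}.
Only in 5521ab3's history (ahead): {5521ab3, 5de0bf6} — 2.
Only in cd72db1's history (behind): {cd72db1} — 1.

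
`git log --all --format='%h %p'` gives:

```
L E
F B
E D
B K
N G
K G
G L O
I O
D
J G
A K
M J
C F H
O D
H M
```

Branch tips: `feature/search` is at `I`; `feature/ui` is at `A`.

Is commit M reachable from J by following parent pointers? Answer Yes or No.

Ancestors of J: {D, E, G, J, L, O}.
M is not in that set, so it is not an ancestor of J.

No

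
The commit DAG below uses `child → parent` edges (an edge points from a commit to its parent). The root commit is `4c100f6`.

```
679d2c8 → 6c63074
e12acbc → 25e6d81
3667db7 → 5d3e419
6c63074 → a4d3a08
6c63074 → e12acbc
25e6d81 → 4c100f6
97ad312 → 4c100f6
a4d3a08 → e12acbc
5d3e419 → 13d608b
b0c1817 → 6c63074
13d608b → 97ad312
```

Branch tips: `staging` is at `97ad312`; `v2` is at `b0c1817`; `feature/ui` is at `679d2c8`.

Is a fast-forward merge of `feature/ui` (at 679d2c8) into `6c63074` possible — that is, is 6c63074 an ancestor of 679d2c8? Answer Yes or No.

A fast-forward from 6c63074 to 679d2c8 is possible iff 6c63074 is an ancestor of 679d2c8.
Ancestors of 679d2c8: {25e6d81, 4c100f6, 679d2c8, 6c63074, a4d3a08, e12acbc}.
6c63074 is among them, so fast-forward is possible.

Yes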